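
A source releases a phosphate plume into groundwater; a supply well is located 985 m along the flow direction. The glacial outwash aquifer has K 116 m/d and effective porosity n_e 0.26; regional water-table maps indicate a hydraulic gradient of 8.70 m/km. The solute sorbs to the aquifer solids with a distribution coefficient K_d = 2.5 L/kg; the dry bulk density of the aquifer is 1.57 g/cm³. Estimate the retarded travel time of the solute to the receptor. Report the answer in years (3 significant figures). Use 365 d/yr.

11.2 years

Darcy flux q = K·i = 116 × 0.0087 = 1.009 m/d
Seepage velocity v = q / n = 1.009 / 0.26 = 3.882 m/d
Retardation R = 1 + ρ_b·K_d/n = 1 + 1.57×2.5/0.26 = 16.10
Contaminant velocity v_c = v/R = 3.882/16.10 = 0.2411 m/d
t = L/v_c = 985/0.2411 = 4085 d
   = 4085/365 = 11.2 yr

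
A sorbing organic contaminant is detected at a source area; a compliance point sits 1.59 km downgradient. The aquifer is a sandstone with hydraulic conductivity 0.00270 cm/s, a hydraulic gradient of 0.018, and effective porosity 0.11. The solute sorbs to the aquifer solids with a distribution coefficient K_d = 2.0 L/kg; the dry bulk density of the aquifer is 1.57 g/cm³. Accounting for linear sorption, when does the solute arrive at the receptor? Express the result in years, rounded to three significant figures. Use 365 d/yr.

337 years

K = 0.00270 cm/s × 864 = 2.333 m/d
q = Ki = 2.333 × 0.018 = 0.04199 m/d
Seepage velocity v = q / n = 0.04199 / 0.11 = 0.3817 m/d
Retardation R = 1 + ρ_b·K_d/n = 1 + 1.57×2.0/0.11 = 29.55
Contaminant velocity v_c = v/R = 0.3817/29.55 = 0.01292 m/d
L = 1.59 km = 1590 m
t = L/v_c = 1590/0.01292 = 123100 d
   = 123100/365 = 337 yr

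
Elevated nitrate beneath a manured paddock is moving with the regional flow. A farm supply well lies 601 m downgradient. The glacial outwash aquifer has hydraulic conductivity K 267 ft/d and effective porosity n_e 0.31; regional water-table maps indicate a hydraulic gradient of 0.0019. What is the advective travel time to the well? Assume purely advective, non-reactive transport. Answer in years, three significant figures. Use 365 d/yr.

3.30 years

K = 267 ft/d × 0.3048 = 81.38 m/d
q = Ki = 81.38 × 0.0019 = 0.1546 m/d
Average linear velocity = 0.1546 / 0.31 = 0.4988 m/d
t = L / v = 601 / 0.4988 = 1205 d
   = 1205 / 365 = 3.30 yr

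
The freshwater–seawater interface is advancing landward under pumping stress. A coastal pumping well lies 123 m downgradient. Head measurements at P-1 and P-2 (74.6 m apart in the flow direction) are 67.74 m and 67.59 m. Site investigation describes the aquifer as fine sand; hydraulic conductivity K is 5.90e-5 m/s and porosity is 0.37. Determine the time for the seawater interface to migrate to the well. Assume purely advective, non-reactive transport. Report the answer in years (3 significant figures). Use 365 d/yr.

Hydraulic gradient i = (67.74 − 67.59) / 74.6 = 0.15 / 74.6 = 0.002011
K = 5.90e-5 m/s × 86400 s/d = 5.098 m/d
Specific discharge q = 5.098 × 0.002011 = 0.01025 m/d
Average linear velocity = 0.01025 / 0.37 = 0.02770 m/d
t = L / v = 123 / 0.02770 = 4440 d
   = 4440 / 365 = 12.2 yr

12.2 years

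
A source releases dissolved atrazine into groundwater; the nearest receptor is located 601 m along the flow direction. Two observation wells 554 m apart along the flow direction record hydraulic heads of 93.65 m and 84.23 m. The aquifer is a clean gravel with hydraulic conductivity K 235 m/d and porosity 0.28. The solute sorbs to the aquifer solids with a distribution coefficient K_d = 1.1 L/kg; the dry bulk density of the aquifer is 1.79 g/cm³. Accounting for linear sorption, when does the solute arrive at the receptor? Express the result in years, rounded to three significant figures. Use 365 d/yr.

Hydraulic gradient i = (93.65 − 84.23) / 554 = 9.42 / 554 = 0.01700
Darcy flux q = K·i = 235 × 0.01700 = 3.996 m/d
v_s = q/n_e = 3.996/0.28 = 14.27 m/d
Retardation R = 1 + ρ_b·K_d/n = 1 + 1.79×1.1/0.28 = 8.032
Contaminant velocity v_c = v/R = 14.27/8.032 = 1.777 m/d
t = L/v_c = 601/1.777 = 338.3 d
   = 338.3/365 = 0.927 yr

0.927 years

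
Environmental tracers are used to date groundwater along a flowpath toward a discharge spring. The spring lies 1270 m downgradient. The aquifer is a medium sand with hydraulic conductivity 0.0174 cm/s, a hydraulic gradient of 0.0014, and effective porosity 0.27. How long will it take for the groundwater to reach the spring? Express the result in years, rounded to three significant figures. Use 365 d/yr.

K = 0.0174 cm/s × 864 = 15.03 m/d
Specific discharge q = 15.03 × 0.0014 = 0.02105 m/d
Seepage velocity v = q / n = 0.02105 / 0.27 = 0.07795 m/d
t = L / v = 1270 / 0.07795 = 16290 d
   = 16290 / 365 = 44.6 yr

44.6 years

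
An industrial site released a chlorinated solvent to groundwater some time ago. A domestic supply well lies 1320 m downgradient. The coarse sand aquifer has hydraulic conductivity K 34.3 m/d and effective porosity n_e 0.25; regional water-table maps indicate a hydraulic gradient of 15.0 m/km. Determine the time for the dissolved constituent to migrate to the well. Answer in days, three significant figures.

641 days

Darcy flux q = K·i = 34.3 × 0.015 = 0.5145 m/d
v = Ki/n = 34.3·0.015/0.25 = 2.058 m/d
t = L / v = 1320 / 2.058 = 641.4 d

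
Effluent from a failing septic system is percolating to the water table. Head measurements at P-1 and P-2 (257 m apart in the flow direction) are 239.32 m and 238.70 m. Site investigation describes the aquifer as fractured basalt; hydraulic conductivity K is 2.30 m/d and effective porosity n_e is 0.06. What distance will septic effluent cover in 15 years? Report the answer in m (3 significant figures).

Hydraulic gradient i = (239.32 − 238.70) / 257 = 0.62 / 257 = 0.002412
Darcy flux q = K·i = 2.30 × 0.002412 = 0.005549 m/d
v_s = q/n_e = 0.005549/0.06 = 0.09248 m/d
T = 15 yr × 365 = 5475 d
L = v × T = 0.09248 × 5475 = 506.3 m

506 m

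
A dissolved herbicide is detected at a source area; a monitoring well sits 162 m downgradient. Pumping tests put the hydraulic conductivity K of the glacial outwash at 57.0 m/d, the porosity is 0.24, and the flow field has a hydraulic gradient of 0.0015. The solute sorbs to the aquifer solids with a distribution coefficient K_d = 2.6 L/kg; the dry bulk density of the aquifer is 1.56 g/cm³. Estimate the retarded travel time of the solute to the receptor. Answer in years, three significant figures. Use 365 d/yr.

22.3 years

Specific discharge q = 57.0 × 0.0015 = 0.08550 m/d
Average linear velocity = 0.08550 / 0.24 = 0.3563 m/d
Retardation R = 1 + ρ_b·K_d/n = 1 + 1.56×2.6/0.24 = 17.90
Contaminant velocity v_c = v/R = 0.3563/17.90 = 0.01990 m/d
t = L/v_c = 162/0.01990 = 8140 d
   = 8140/365 = 22.3 yr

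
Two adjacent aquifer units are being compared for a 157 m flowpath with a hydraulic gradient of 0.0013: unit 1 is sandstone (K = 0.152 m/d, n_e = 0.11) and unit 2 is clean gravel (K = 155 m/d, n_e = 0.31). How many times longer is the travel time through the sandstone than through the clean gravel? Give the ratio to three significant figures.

Unit 1 (sandstone): v = 0.152×0.0013/0.11 = 0.001796 m/d, t = 157/0.001796 = 87400 d
Unit 2 (clean gravel): v = 155×0.0013/0.31 = 0.6500 m/d, t = 157/0.6500 = 241.5 d
t(sandstone) / t(clean gravel) = 87400/241.5 = 362

362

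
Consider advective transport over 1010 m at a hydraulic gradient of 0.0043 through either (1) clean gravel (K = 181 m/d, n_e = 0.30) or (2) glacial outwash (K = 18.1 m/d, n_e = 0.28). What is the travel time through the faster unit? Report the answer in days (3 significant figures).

389 days

Unit 1 (clean gravel): v = 181×0.0043/0.30 = 2.594 m/d, t = 1010/2.594 = 389.3 d
Unit 2 (glacial outwash): v = 18.1×0.0043/0.28 = 0.2780 m/d, t = 1010/0.2780 = 3634 d
Faster unit: t = 389 d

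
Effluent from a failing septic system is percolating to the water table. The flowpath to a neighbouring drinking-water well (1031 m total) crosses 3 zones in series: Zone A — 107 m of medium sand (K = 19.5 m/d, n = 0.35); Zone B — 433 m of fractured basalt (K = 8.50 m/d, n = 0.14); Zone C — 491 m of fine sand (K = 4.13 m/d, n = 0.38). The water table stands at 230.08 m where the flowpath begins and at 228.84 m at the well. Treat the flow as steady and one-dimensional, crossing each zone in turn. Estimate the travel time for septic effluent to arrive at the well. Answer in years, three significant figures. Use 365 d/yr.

110 years

Total head drop ΔH = 230.08 − 228.84 = 1.24 m
Continuity: the same q passes through each zone, so ΔH = q·Σ(L_j/K_j) — the zones act as resistances in series.
Σ(L/K) = 107/19.5 + 433/8.50 + 491/4.13 = 5.487 + 50.94 + 118.9 = 175.3 d
q = ΔH / Σ(L/K) = 1.24 / 175.3 = 0.007073 m/d (same in every zone)
Zone A: v = q/n = 0.007073/0.35 = 0.02021 m/d → t_A = 107/0.02021 = 5295 d
Zone B: v = q/n = 0.007073/0.14 = 0.05052 m/d → t_B = 433/0.05052 = 8571 d
Zone C: v = q/n = 0.007073/0.38 = 0.01861 m/d → t_C = 491/0.01861 = 26380 d
Total t = 5295 + 8571 + 26380 = 40240 d
   = 40240 / 365 = 110 yr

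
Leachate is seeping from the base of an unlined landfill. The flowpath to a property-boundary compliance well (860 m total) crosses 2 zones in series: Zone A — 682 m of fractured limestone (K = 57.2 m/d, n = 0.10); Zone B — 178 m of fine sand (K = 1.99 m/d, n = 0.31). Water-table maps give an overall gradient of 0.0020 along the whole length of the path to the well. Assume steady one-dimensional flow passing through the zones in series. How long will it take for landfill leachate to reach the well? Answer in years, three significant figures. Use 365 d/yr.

Continuity: the same q passes through each zone, so ΔH = q·Σ(L_j/K_j) — the zones act as resistances in series.
Σ(L/K) = 682/57.2 + 178/1.99 = 11.92 + 89.45 = 101.4 d
K_eq = L_total / Σ(L/K) = 860 / 101.4 = 8.484 m/d
q = K_eq · i = 8.484 × 0.0020 = 0.01697 m/d (same in every zone)
Zone A: v = q/n = 0.01697/0.10 = 0.1697 m/d → t_A = 682/0.1697 = 4019 d
Zone B: v = q/n = 0.01697/0.31 = 0.05473 m/d → t_B = 178/0.05473 = 3252 d
Total t = 4019 + 3252 = 7272 d
   = 7272 / 365 = 19.9 yr

19.9 years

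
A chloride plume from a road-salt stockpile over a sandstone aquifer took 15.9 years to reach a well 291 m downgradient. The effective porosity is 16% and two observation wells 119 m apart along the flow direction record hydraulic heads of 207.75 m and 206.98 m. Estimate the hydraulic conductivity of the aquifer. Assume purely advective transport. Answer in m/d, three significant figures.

1.24 m/d

Hydraulic gradient i = (207.75 − 206.98) / 119 = 0.77 / 119 = 0.006471
t = 15.9 years = 5804 d
v = L / t = 291 / 5804 = 0.05014 m/d
K = v · n / i = 0.05014 × 0.16 / 0.006471 = 1.24 m/d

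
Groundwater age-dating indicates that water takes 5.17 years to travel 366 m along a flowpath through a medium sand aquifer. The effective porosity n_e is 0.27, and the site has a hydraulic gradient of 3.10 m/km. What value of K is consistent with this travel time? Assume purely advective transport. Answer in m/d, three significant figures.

t = 5.17 years = 1887 d
v = L / t = 366 / 1887 = 0.1940 m/d
K = v · n / i = 0.1940 × 0.27 / 0.0031 = 16.9 m/d

16.9 m/d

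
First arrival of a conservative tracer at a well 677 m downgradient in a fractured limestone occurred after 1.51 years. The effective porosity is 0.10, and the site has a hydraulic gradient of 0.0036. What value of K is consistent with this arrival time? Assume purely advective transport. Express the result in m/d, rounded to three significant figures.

34.1 m/d

t = 1.51 years = 551.2 d
v = L / t = 677 / 551.2 = 1.228 m/d
K = v · n / i = 1.228 × 0.10 / 0.0036 = 34.1 m/d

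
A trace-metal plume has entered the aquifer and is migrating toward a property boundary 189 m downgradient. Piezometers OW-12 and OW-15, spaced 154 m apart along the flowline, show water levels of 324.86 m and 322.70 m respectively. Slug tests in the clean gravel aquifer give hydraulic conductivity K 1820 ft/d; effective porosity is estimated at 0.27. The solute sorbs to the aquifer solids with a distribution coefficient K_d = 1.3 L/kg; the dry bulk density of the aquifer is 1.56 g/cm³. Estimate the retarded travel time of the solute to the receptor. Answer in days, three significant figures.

Hydraulic gradient i = (324.86 − 322.70) / 154 = 2.16 / 154 = 0.01403
K = 1820 ft/d × 0.3048 = 554.7 m/d
Specific discharge q = 554.7 × 0.01403 = 7.781 m/d
v_s = q/n_e = 7.781/0.27 = 28.82 m/d
Retardation R = 1 + ρ_b·K_d/n = 1 + 1.56×1.3/0.27 = 8.511
Contaminant velocity v_c = v/R = 28.82/8.511 = 3.386 m/d
t = L/v_c = 189/3.386 = 55.82 d

55.8 days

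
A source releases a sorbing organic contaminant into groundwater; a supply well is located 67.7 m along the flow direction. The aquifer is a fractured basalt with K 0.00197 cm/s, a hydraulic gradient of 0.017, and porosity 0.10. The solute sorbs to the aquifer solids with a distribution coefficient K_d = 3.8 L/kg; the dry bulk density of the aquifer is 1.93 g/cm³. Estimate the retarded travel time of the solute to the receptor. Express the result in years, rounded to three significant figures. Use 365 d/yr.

K = 0.00197 cm/s × 864 = 1.702 m/d
q = Ki = 1.702 × 0.017 = 0.02894 m/d
v_s = q/n_e = 0.02894/0.10 = 0.2894 m/d
Retardation R = 1 + ρ_b·K_d/n = 1 + 1.93×3.8/0.10 = 74.34
Contaminant velocity v_c = v/R = 0.2894/74.34 = 0.003892 m/d
t = L/v_c = 67.7/0.003892 = 17390 d
   = 17390/365 = 47.7 yr

47.7 years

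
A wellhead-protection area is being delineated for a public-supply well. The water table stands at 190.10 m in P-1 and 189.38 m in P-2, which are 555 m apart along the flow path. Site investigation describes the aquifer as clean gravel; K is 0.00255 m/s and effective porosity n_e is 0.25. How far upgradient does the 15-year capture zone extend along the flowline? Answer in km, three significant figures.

6.26 km

Hydraulic gradient i = (190.10 − 189.38) / 555 = 0.72 / 555 = 0.001297
K = 0.00255 m/s × 86400 s/d = 220.3 m/d
Darcy flux q = K·i = 220.3 × 0.001297 = 0.2858 m/d
Seepage velocity v = q / n = 0.2858 / 0.25 = 1.143 m/d
T = 15 yr × 365 = 5475 d
L = v × T = 1.143 × 5475 = 6259 m
   = 6.26 km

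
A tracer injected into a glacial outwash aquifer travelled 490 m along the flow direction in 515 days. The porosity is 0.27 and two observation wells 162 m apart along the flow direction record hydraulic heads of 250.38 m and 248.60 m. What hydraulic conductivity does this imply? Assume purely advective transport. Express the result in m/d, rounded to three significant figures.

23.4 m/d

Hydraulic gradient i = (250.38 − 248.60) / 162 = 1.78 / 162 = 0.01099
v = L / t = 490 / 515 = 0.9515 m/d
K = v · n / i = 0.9515 × 0.27 / 0.01099 = 23.4 m/d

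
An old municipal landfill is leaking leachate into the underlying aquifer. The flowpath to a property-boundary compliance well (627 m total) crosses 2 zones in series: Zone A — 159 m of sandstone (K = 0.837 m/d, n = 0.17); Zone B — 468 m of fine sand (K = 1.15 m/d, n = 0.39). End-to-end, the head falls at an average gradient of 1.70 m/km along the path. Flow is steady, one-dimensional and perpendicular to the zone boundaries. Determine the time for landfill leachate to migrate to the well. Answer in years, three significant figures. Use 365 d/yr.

For zones in series the flux q is common to all zones; the equivalent conductivity is the harmonic (thickness-weighted) mean, K_eq = L_total / Σ(L_j/K_j).
Σ(L/K) = 159/0.837 + 468/1.15 = 190.0 + 407.0 = 596.9 d
K_eq = L_total / Σ(L/K) = 627 / 596.9 = 1.050 m/d
q = K_eq · i = 1.050 × 0.0017 = 0.001786 m/d (same in every zone)
Zone A: v = q/n = 0.001786/0.17 = 0.01050 m/d → t_A = 159/0.01050 = 15140 d
Zone B: v = q/n = 0.001786/0.39 = 0.004579 m/d → t_B = 468/0.004579 = 102200 d
Total t = 15140 + 102200 = 117400 d
   = 117400 / 365 = 322 yr

322 years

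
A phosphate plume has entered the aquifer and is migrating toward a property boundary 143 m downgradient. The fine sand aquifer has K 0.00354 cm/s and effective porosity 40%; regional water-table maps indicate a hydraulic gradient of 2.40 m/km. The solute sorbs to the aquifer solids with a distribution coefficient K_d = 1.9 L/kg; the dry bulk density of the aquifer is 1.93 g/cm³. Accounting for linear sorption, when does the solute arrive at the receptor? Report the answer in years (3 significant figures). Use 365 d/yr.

K = 0.00354 cm/s × 864 = 3.059 m/d
q = Ki = 3.059 × 0.0024 = 0.007341 m/d
v_s = q/n_e = 0.007341/0.40 = 0.01835 m/d
Retardation R = 1 + ρ_b·K_d/n = 1 + 1.93×1.9/0.40 = 10.17
Contaminant velocity v_c = v/R = 0.01835/10.17 = 0.001805 m/d
t = L/v_c = 143/0.001805 = 79230 d
   = 79230/365 = 217 yr

217 years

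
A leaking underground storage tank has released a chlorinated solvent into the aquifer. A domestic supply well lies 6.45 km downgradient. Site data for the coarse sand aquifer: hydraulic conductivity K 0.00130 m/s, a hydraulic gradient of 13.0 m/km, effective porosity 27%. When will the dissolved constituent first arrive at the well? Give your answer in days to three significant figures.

1190 days

K = 0.00130 m/s × 86400 s/d = 112.3 m/d
q = Ki = 112.3 × 0.013 = 1.460 m/d
v_s = q/n_e = 1.460/0.27 = 5.408 m/d
L = 6.45 km = 6450 m
t = L / v = 6450 / 5.408 = 1193 d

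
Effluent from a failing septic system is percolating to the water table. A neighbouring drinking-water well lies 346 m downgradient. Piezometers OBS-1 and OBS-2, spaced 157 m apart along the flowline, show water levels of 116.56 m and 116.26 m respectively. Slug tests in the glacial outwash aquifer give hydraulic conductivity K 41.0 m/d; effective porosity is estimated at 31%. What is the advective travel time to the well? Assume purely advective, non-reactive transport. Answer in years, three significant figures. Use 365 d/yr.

Hydraulic gradient i = (116.56 − 116.26) / 157 = 0.30 / 157 = 0.001911
Darcy flux q = K·i = 41.0 × 0.001911 = 0.07834 m/d
Average linear velocity = 0.07834 / 0.31 = 0.2527 m/d
t = L / v = 346 / 0.2527 = 1369 d
   = 1369 / 365 = 3.75 yr

3.75 years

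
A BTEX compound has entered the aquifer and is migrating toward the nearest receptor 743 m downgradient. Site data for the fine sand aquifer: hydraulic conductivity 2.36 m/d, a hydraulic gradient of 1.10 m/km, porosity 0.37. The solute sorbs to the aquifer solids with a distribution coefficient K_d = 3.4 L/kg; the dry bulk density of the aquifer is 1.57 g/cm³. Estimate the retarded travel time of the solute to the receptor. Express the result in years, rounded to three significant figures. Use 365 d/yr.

4480 years

q = Ki = 2.36 × 0.0011 = 0.002596 m/d
v_s = q/n_e = 0.002596/0.37 = 0.007016 m/d
Retardation R = 1 + ρ_b·K_d/n = 1 + 1.57×3.4/0.37 = 15.43
Contaminant velocity v_c = v/R = 0.007016/15.43 = 4.548e-4 m/d
t = L/v_c = 743/4.548e-4 = 1.634e6 d
   = 1.634e6/365 = 4480 yr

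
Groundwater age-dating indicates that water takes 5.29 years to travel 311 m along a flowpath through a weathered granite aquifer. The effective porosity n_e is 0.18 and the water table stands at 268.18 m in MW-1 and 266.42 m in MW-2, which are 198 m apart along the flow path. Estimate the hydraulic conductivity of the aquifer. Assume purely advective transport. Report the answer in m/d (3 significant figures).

Hydraulic gradient i = (268.18 − 266.42) / 198 = 1.76 / 198 = 0.008889
t = 5.29 years = 1931 d
v = L / t = 311 / 1931 = 0.1611 m/d
K = v · n / i = 0.1611 × 0.18 / 0.008889 = 3.26 m/d

3.26 m/d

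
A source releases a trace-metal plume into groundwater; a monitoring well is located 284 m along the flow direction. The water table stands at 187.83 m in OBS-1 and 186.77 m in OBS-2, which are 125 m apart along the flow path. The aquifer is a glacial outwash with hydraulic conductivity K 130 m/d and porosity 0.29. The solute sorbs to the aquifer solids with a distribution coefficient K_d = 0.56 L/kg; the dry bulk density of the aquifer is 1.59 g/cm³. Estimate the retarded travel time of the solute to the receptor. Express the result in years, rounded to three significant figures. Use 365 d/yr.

Hydraulic gradient i = (187.83 − 186.77) / 125 = 1.06 / 125 = 0.008480
Darcy flux q = K·i = 130 × 0.008480 = 1.102 m/d
v = Ki/n = 130·0.008480/0.29 = 3.801 m/d
Retardation R = 1 + ρ_b·K_d/n = 1 + 1.59×0.56/0.29 = 4.070
Contaminant velocity v_c = v/R = 3.801/4.070 = 0.9339 m/d
t = L/v_c = 284/0.9339 = 304.1 d
   = 304.1/365 = 0.833 yr

0.833 years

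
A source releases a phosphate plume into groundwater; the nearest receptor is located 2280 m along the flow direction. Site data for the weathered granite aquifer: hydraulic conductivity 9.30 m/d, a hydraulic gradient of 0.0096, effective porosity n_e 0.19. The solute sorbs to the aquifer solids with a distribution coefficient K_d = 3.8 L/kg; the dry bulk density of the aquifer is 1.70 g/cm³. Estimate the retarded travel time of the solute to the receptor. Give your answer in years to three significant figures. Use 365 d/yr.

Specific discharge q = 9.30 × 0.0096 = 0.08928 m/d
v_s = q/n_e = 0.08928/0.19 = 0.4699 m/d
Retardation R = 1 + ρ_b·K_d/n = 1 + 1.70×3.8/0.19 = 35.00
Contaminant velocity v_c = v/R = 0.4699/35.00 = 0.01343 m/d
t = L/v_c = 2280/0.01343 = 169800 d
   = 169800/365 = 465 yr

465 years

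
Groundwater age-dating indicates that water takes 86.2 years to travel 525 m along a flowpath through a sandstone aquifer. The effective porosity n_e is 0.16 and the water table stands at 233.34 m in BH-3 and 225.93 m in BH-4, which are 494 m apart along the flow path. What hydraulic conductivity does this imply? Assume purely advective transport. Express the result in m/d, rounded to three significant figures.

Hydraulic gradient i = (233.34 − 225.93) / 494 = 7.41 / 494 = 0.01500
t = 86.2 years = 31460 d
v = L / t = 525 / 31460 = 0.01669 m/d
K = v · n / i = 0.01669 × 0.16 / 0.01500 = 0.178 m/d

0.178 m/d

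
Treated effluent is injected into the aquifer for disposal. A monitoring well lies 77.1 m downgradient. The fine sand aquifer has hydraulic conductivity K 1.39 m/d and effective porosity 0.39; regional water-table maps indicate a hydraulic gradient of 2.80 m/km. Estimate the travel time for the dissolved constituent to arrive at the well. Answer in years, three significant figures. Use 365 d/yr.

21.2 years

Specific discharge q = 1.39 × 0.0028 = 0.003892 m/d
Seepage velocity v = q / n = 0.003892 / 0.39 = 0.009979 m/d
t = L / v = 77.1 / 0.009979 = 7726 d
   = 7726 / 365 = 21.2 yr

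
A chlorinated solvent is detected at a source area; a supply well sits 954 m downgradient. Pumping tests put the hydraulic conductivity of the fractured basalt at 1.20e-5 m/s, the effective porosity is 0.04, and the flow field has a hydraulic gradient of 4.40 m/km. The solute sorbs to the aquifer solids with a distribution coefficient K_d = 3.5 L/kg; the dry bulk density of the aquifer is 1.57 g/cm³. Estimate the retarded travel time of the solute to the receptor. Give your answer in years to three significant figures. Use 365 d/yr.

3170 years

K = 1.20e-5 m/s × 86400 s/d = 1.037 m/d
q = Ki = 1.037 × 0.0044 = 0.004562 m/d
Average linear velocity = 0.004562 / 0.04 = 0.1140 m/d
Retardation R = 1 + ρ_b·K_d/n = 1 + 1.57×3.5/0.04 = 138.4
Contaminant velocity v_c = v/R = 0.1140/138.4 = 8.242e-4 m/d
t = L/v_c = 954/8.242e-4 = 1.157e6 d
   = 1.157e6/365 = 3170 yr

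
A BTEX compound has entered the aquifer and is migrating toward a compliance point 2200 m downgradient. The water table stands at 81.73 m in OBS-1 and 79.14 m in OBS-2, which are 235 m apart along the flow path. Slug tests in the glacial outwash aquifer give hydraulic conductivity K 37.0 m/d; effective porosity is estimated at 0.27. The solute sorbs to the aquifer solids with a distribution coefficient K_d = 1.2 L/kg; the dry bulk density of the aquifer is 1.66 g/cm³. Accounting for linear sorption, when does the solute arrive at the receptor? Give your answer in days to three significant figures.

12200 days

Hydraulic gradient i = (81.73 − 79.14) / 235 = 2.59 / 235 = 0.01102
Darcy flux q = K·i = 37.0 × 0.01102 = 0.4078 m/d
Seepage velocity v = q / n = 0.4078 / 0.27 = 1.510 m/d
Retardation R = 1 + ρ_b·K_d/n = 1 + 1.66×1.2/0.27 = 8.378
Contaminant velocity v_c = v/R = 1.510/8.378 = 0.1803 m/d
t = L/v_c = 2200/0.1803 = 12200 d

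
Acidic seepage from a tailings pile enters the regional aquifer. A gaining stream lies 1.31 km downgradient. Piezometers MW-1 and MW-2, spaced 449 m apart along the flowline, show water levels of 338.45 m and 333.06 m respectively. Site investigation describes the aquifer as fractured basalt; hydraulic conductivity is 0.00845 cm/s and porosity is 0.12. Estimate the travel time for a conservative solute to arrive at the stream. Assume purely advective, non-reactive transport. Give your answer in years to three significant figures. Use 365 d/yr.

Hydraulic gradient i = (338.45 − 333.06) / 449 = 5.39 / 449 = 0.01200
K = 0.00845 cm/s × 864 = 7.301 m/d
Darcy flux q = K·i = 7.301 × 0.01200 = 0.08764 m/d
v_s = q/n_e = 0.08764/0.12 = 0.7304 m/d
L = 1.31 km = 1310 m
t = L / v = 1310 / 0.7304 = 1794 d
   = 1794 / 365 = 4.91 yr

4.91 years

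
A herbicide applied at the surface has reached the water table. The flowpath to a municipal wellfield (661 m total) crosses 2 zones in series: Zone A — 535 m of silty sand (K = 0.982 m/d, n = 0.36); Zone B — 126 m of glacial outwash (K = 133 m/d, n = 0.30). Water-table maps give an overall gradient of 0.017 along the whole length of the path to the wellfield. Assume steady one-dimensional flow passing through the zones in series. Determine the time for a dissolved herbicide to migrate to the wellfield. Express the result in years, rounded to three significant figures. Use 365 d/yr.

Steady 1-D flow in series ⇒ the Darcy flux q is identical in every zone and the zone head losses add (resistances L/K in series).
Σ(L/K) = 535/0.982 + 126/133 = 544.8 + 0.9474 = 545.8 d
K_eq = L_total / Σ(L/K) = 661 / 545.8 = 1.211 m/d
q = K_eq · i = 1.211 × 0.017 = 0.02059 m/d (same in every zone)
Zone A: v = q/n = 0.02059/0.36 = 0.05719 m/d → t_A = 535/0.05719 = 9354 d
Zone B: v = q/n = 0.02059/0.30 = 0.06863 m/d → t_B = 126/0.06863 = 1836 d
Total t = 9354 + 1836 = 11190 d
   = 11190 / 365 = 30.7 yr

30.7 years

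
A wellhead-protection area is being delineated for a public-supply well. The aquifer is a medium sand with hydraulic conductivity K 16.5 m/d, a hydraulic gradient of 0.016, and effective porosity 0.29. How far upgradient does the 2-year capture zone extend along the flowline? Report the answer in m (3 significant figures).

Darcy flux q = K·i = 16.5 × 0.016 = 0.2640 m/d
Seepage velocity v = q / n = 0.2640 / 0.29 = 0.9103 m/d
T = 2 yr × 365 = 730 d
L = v × T = 0.9103 × 730 = 664.6 m

665 m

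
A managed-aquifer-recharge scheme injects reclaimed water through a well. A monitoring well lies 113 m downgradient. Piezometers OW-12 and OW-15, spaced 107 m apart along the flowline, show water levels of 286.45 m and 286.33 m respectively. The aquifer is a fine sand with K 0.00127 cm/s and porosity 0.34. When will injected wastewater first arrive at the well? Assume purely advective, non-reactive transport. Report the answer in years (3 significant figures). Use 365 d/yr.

85.5 years

Hydraulic gradient i = (286.45 − 286.33) / 107 = 0.12 / 107 = 0.001121
K = 0.00127 cm/s × 864 = 1.097 m/d
q = Ki = 1.097 × 0.001121 = 0.001231 m/d
v_s = q/n_e = 0.001231/0.34 = 0.003619 m/d
t = L / v = 113 / 0.003619 = 31220 d
   = 31220 / 365 = 85.5 yr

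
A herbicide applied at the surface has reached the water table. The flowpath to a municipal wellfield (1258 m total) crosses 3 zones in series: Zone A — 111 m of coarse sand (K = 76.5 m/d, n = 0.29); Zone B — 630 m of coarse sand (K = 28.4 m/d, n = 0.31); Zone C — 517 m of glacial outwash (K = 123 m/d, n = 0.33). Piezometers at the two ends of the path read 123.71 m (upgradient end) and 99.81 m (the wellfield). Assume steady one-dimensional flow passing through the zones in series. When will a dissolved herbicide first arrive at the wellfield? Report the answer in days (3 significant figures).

Total head drop ΔH = 123.71 − 99.81 = 23.90 m
Steady 1-D flow in series ⇒ the Darcy flux q is identical in every zone and the zone head losses add (resistances L/K in series).
Σ(L/K) = 111/76.5 + 630/28.4 + 517/123 = 1.451 + 22.18 + 4.203 = 27.84 d
q = ΔH / Σ(L/K) = 23.90 / 27.84 = 0.8586 m/d (same in every zone)
Zone A: v = q/n = 0.8586/0.29 = 2.961 m/d → t_A = 111/2.961 = 37.49 d
Zone B: v = q/n = 0.8586/0.31 = 2.770 m/d → t_B = 630/2.770 = 227.5 d
Zone C: v = q/n = 0.8586/0.33 = 2.602 m/d → t_C = 517/2.602 = 198.7 d
Total t = 37.49 + 227.5 + 198.7 = 463.7 d

464 days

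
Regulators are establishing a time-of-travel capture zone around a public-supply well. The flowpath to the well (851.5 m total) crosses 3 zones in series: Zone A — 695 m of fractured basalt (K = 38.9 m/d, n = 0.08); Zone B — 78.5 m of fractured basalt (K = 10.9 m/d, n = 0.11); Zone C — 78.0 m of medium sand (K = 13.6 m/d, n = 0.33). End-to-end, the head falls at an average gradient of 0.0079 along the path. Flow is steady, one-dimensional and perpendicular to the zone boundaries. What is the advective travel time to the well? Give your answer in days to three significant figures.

412 days

Continuity: the same q passes through each zone, so ΔH = q·Σ(L_j/K_j) — the zones act as resistances in series.
Σ(L/K) = 695/38.9 + 78.5/10.9 + 78.0/13.6 = 17.87 + 7.202 + 5.735 = 30.80 d
K_eq = L_total / Σ(L/K) = 851.5 / 30.80 = 27.64 m/d
q = K_eq · i = 27.64 × 0.0079 = 0.2184 m/d (same in every zone)
Zone A: v = q/n = 0.2184/0.08 = 2.730 m/d → t_A = 695/2.730 = 254.6 d
Zone B: v = q/n = 0.2184/0.11 = 1.985 m/d → t_B = 78.5/1.985 = 39.54 d
Zone C: v = q/n = 0.2184/0.33 = 0.6618 m/d → t_C = 78.0/0.6618 = 117.9 d
Total t = 254.6 + 39.54 + 117.9 = 412.0 d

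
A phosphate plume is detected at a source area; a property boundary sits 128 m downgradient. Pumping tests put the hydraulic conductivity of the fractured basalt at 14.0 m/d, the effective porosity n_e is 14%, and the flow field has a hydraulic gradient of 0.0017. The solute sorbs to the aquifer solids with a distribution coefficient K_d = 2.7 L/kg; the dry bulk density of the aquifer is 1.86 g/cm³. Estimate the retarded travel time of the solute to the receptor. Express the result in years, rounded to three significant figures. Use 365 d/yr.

Specific discharge q = 14.0 × 0.0017 = 0.02380 m/d
v_s = q/n_e = 0.02380/0.14 = 0.1700 m/d
Retardation R = 1 + ρ_b·K_d/n = 1 + 1.86×2.7/0.14 = 36.87
Contaminant velocity v_c = v/R = 0.1700/36.87 = 0.004611 m/d
t = L/v_c = 128/0.004611 = 27760 d
   = 27760/365 = 76.1 yr

76.1 years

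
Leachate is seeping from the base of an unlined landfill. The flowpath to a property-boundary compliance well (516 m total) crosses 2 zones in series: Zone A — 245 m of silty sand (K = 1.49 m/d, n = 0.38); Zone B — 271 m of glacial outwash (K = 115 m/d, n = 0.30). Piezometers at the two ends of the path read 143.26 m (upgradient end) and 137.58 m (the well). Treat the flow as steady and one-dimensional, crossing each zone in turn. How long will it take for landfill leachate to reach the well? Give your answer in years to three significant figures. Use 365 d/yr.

14.0 years

Total head drop ΔH = 143.26 − 137.58 = 5.68 m
Continuity: the same q passes through each zone, so ΔH = q·Σ(L_j/K_j) — the zones act as resistances in series.
Σ(L/K) = 245/1.49 + 271/115 = 164.4 + 2.357 = 166.8 d
q = ΔH / Σ(L/K) = 5.68 / 166.8 = 0.03406 m/d (same in every zone)
Zone A: v = q/n = 0.03406/0.38 = 0.08962 m/d → t_A = 245/0.08962 = 2734 d
Zone B: v = q/n = 0.03406/0.30 = 0.1135 m/d → t_B = 271/0.1135 = 2387 d
Total t = 2734 + 2387 = 5121 d
   = 5121 / 365 = 14.0 yr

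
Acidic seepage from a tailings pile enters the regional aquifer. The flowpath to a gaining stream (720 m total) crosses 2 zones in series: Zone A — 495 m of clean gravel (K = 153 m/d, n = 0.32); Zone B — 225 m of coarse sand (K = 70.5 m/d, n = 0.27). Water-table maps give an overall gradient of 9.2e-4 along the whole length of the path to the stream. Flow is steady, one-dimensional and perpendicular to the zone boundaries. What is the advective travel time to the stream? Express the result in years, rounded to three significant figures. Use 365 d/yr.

5.83 years

Steady 1-D flow in series ⇒ the Darcy flux q is identical in every zone and the zone head losses add (resistances L/K in series).
Σ(L/K) = 495/153 + 225/70.5 = 3.235 + 3.191 = 6.427 d
K_eq = L_total / Σ(L/K) = 720 / 6.427 = 112.0 m/d
q = K_eq · i = 112.0 × 9.2e-4 = 0.1031 m/d (same in every zone)
Zone A: v = q/n = 0.1031/0.32 = 0.3221 m/d → t_A = 495/0.3221 = 1537 d
Zone B: v = q/n = 0.1031/0.27 = 0.3817 m/d → t_B = 225/0.3817 = 589.4 d
Total t = 1537 + 589.4 = 2126 d
   = 2126 / 365 = 5.83 yr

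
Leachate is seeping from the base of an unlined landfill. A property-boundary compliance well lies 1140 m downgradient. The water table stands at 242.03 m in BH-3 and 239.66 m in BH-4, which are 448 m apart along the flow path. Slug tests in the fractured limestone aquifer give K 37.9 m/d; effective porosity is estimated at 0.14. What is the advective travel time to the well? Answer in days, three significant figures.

Hydraulic gradient i = (242.03 − 239.66) / 448 = 2.37 / 448 = 0.005290
Darcy flux q = K·i = 37.9 × 0.005290 = 0.2005 m/d
v = Ki/n = 37.9·0.005290/0.14 = 1.432 m/d
t = L / v = 1140 / 1.432 = 796.0 d

796 days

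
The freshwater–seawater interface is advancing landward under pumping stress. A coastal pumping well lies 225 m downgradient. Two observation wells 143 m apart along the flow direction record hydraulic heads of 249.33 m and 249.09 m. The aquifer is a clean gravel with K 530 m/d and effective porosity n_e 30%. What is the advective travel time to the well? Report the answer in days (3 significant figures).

75.9 days

Hydraulic gradient i = (249.33 − 249.09) / 143 = 0.24 / 143 = 0.001678
Specific discharge q = 530 × 0.001678 = 0.8895 m/d
Average linear velocity = 0.8895 / 0.30 = 2.965 m/d
t = L / v = 225 / 2.965 = 75.88 d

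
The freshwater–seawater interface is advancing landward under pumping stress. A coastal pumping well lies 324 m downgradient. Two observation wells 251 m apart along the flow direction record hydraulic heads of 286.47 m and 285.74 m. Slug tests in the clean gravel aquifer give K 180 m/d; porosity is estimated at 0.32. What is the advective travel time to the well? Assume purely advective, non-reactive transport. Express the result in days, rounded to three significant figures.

Hydraulic gradient i = (286.47 − 285.74) / 251 = 0.73 / 251 = 0.002908
Specific discharge q = 180 × 0.002908 = 0.5235 m/d
Average linear velocity = 0.5235 / 0.32 = 1.636 m/d
t = L / v = 324 / 1.636 = 198.0 d

198 days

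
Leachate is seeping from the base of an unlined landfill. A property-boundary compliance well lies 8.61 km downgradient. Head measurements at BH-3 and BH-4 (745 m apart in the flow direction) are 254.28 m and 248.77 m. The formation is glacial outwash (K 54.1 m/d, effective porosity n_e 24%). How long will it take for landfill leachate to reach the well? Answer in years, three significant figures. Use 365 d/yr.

14.1 years

Hydraulic gradient i = (254.28 − 248.77) / 745 = 5.51 / 745 = 0.007396
Darcy flux q = K·i = 54.1 × 0.007396 = 0.4001 m/d
v_s = q/n_e = 0.4001/0.24 = 1.667 m/d
L = 8.61 km = 8610 m
t = L / v = 8610 / 1.667 = 5164 d
   = 5164 / 365 = 14.1 yr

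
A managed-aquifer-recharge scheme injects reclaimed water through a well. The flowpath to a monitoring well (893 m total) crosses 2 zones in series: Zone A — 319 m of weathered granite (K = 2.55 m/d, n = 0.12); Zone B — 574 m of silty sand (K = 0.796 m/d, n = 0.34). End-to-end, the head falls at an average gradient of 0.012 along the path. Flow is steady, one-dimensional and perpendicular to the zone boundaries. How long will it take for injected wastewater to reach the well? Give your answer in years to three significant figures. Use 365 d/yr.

50.5 years

Continuity: the same q passes through each zone, so ΔH = q·Σ(L_j/K_j) — the zones act as resistances in series.
Σ(L/K) = 319/2.55 + 574/0.796 = 125.1 + 721.1 = 846.2 d
K_eq = L_total / Σ(L/K) = 893 / 846.2 = 1.055 m/d
q = K_eq · i = 1.055 × 0.012 = 0.01266 m/d (same in every zone)
Zone A: v = q/n = 0.01266/0.12 = 0.1055 m/d → t_A = 319/0.1055 = 3023 d
Zone B: v = q/n = 0.01266/0.34 = 0.03725 m/d → t_B = 574/0.03725 = 15410 d
Total t = 3023 + 15410 = 18430 d
   = 18430 / 365 = 50.5 yr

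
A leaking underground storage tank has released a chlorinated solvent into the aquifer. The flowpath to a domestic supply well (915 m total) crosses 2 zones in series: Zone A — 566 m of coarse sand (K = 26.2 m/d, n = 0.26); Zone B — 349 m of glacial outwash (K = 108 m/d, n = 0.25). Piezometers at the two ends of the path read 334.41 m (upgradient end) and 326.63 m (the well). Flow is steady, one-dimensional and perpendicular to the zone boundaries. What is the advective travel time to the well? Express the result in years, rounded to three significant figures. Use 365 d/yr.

2.05 years

Total head drop ΔH = 334.41 − 326.63 = 7.78 m
Continuity: the same q passes through each zone, so ΔH = q·Σ(L_j/K_j) — the zones act as resistances in series.
Σ(L/K) = 566/26.2 + 349/108 = 21.60 + 3.231 = 24.83 d
q = ΔH / Σ(L/K) = 7.78 / 24.83 = 0.3133 m/d (same in every zone)
Zone A: v = q/n = 0.3133/0.26 = 1.205 m/d → t_A = 566/1.205 = 469.7 d
Zone B: v = q/n = 0.3133/0.25 = 1.253 m/d → t_B = 349/1.253 = 278.5 d
Total t = 469.7 + 278.5 = 748.3 d
   = 748.3 / 365 = 2.05 yr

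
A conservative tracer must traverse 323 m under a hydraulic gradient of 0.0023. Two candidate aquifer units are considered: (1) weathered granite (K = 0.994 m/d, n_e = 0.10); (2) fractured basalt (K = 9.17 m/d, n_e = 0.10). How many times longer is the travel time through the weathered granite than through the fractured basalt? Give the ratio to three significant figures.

Unit 1 (weathered granite): v = 0.994×0.0023/0.10 = 0.02286 m/d, t = 323/0.02286 = 14130 d
Unit 2 (fractured basalt): v = 9.17×0.0023/0.10 = 0.2109 m/d, t = 323/0.2109 = 1531 d
t(weathered granite) / t(fractured basalt) = 14130/1531 = 9.23

9.23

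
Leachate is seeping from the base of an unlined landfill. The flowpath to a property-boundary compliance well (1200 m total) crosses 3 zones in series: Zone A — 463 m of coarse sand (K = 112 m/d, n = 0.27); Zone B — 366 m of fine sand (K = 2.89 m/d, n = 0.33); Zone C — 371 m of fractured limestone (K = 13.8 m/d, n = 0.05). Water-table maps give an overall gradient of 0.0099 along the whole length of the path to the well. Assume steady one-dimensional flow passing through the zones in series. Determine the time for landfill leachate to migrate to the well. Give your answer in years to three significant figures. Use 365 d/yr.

9.61 years

For zones in series the flux q is common to all zones; the equivalent conductivity is the harmonic (thickness-weighted) mean, K_eq = L_total / Σ(L_j/K_j).
Σ(L/K) = 463/112 + 366/2.89 + 371/13.8 = 4.134 + 126.6 + 26.88 = 157.7 d
K_eq = L_total / Σ(L/K) = 1200 / 157.7 = 7.611 m/d
q = K_eq · i = 7.611 × 0.0099 = 0.07535 m/d (same in every zone)
Zone A: v = q/n = 0.07535/0.27 = 0.2791 m/d → t_A = 463/0.2791 = 1659 d
Zone B: v = q/n = 0.07535/0.33 = 0.2283 m/d → t_B = 366/0.2283 = 1603 d
Zone C: v = q/n = 0.07535/0.05 = 1.507 m/d → t_C = 371/1.507 = 246.2 d
Total t = 1659 + 1603 + 246.2 = 3508 d
   = 3508 / 365 = 9.61 yr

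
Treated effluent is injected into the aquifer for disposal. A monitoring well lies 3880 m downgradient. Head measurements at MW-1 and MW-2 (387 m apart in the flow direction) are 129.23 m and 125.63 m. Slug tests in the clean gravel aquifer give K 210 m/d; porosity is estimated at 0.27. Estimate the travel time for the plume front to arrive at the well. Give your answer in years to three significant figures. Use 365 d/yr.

1.47 years

Hydraulic gradient i = (129.23 − 125.63) / 387 = 3.60 / 387 = 0.009302
q = Ki = 210 × 0.009302 = 1.953 m/d
Average linear velocity = 1.953 / 0.27 = 7.235 m/d
t = L / v = 3880 / 7.235 = 536.3 d
   = 536.3 / 365 = 1.47 yr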